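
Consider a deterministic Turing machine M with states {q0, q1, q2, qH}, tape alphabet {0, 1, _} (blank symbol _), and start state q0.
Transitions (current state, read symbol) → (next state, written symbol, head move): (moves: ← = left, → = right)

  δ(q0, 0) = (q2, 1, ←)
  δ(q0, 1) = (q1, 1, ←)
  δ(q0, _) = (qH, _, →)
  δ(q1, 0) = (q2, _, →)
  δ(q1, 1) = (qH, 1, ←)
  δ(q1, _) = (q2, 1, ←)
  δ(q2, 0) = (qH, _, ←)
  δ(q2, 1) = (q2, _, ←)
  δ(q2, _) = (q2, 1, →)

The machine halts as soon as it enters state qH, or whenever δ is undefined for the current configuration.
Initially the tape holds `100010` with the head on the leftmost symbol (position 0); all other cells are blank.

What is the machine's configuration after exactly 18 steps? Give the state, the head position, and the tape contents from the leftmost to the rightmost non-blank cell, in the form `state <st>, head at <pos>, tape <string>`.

state qH, head at 0, tape 11111_0010

q0 | ____[1]00010   read 1 → write 1, move ←, go to q1
q1 | ___[_]100010   read _ → write 1, move ←, go to q2
q2 | __[_]1100010   read _ → write 1, move →, go to q2
q2 | __1[1]100010   read 1 → write _, move ←, go to q2
q2 | __[1]_100010   read 1 → write _, move ←, go to q2
q2 | _[_]__100010   read _ → write 1, move →, go to q2
q2 | _1[_]_100010   read _ → write 1, move →, go to q2
q2 | _11[_]100010   read _ → write 1, move →, go to q2
q2 | _111[1]00010   read 1 → write _, move ←, go to q2
q2 | _11[1]_00010   read 1 → write _, move ←, go to q2
q2 | _1[1]__00010   read 1 → write _, move ←, go to q2
q2 | _[1]___00010   read 1 → write _, move ←, go to q2
q2 | [_]____00010   read _ → write 1, move →, go to q2
q2 | 1[_]___00010   read _ → write 1, move →, go to q2
q2 | 11[_]__00010   read _ → write 1, move →, go to q2
q2 | 111[_]_00010   read _ → write 1, move →, go to q2
q2 | 1111[_]00010   read _ → write 1, move →, go to q2
q2 | 11111[0]0010   read 0 → write _, move ←, go to qH
qH | 1111[1]_0010
After 18 steps: state qH, head at 0, tape 11111_0010.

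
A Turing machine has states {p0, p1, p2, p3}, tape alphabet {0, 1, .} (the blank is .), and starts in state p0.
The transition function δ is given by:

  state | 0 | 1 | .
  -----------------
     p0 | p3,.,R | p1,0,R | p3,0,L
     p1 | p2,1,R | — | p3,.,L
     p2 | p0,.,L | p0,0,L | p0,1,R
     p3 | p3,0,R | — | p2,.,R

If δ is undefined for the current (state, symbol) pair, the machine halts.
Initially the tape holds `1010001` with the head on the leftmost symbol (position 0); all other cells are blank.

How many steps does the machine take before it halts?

p0 | [1]010001...   read 1 → write 0, move R, go to p1
p1 | 0[0]10001...   read 0 → write 1, move R, go to p2
p2 | 01[1]0001...   read 1 → write 0, move L, go to p0
p0 | 0[1]00001...   read 1 → write 0, move R, go to p1
p1 | 00[0]0001...   read 0 → write 1, move R, go to p2
p2 | 001[0]001...   read 0 → write ., move L, go to p0
p0 | 00[1].001...   read 1 → write 0, move R, go to p1
p1 | 000[.]001...   read . → write ., move L, go to p3
p3 | 00[0].001...   read 0 → write 0, move R, go to p3
p3 | 000[.]001...   read . → write ., move R, go to p2
p2 | 000.[0]01...   read 0 → write ., move L, go to p0
p0 | 000[.].01...   read . → write 0, move L, go to p3
p3 | 00[0]0.01...   read 0 → write 0, move R, go to p3
p3 | 000[0].01...   read 0 → write 0, move R, go to p3
p3 | 0000[.]01...   read . → write ., move R, go to p2
p2 | 0000.[0]1...   read 0 → write ., move L, go to p0
p0 | 0000[.].1...   read . → write 0, move L, go to p3
p3 | 000[0]0.1...   read 0 → write 0, move R, go to p3
p3 | 0000[0].1...   read 0 → write 0, move R, go to p3
p3 | 00000[.]1...   read . → write ., move R, go to p2
p2 | 00000.[1]...   read 1 → write 0, move L, go to p0
p0 | 00000[.]0...   read . → write 0, move L, go to p3
p3 | 0000[0]00...   read 0 → write 0, move R, go to p3
p3 | 00000[0]0...   read 0 → write 0, move R, go to p3
p3 | 000000[0]...   read 0 → write 0, move R, go to p3
p3 | 0000000[.]..   read . → write ., move R, go to p2
p2 | 0000000.[.].   read . → write 1, move R, go to p0
p0 | 0000000.1[.]   read . → write 0, move L, go to p3
p3 | 0000000.[1]0
M halts after 28 transitions.

28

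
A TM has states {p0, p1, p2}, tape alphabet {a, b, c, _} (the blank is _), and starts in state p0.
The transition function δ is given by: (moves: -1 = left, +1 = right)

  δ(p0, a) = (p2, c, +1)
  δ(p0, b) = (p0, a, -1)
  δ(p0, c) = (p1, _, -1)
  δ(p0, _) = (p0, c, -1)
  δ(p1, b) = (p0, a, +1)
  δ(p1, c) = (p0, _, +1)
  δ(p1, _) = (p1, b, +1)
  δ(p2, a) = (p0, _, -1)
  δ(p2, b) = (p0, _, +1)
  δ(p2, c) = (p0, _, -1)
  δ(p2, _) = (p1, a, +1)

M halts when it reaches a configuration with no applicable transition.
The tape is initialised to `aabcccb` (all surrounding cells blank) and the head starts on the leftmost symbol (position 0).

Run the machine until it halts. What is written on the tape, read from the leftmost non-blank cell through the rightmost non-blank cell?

bbba_ccb

p0 | _[a]abcccb   read a → write c, move +1, go to p2
p2 | _c[a]bcccb   read a → write _, move -1, go to p0
p0 | _[c]_bcccb   read c → write _, move -1, go to p1
p1 | [_]__bcccb   read _ → write b, move +1, go to p1
p1 | b[_]_bcccb   read _ → write b, move +1, go to p1
p1 | bb[_]bcccb   read _ → write b, move +1, go to p1
p1 | bbb[b]cccb   read b → write a, move +1, go to p0
p0 | bbba[c]ccb   read c → write _, move -1, go to p1
p1 | bbb[a]_ccb
The non-blank tape span at halt is bbba_ccb.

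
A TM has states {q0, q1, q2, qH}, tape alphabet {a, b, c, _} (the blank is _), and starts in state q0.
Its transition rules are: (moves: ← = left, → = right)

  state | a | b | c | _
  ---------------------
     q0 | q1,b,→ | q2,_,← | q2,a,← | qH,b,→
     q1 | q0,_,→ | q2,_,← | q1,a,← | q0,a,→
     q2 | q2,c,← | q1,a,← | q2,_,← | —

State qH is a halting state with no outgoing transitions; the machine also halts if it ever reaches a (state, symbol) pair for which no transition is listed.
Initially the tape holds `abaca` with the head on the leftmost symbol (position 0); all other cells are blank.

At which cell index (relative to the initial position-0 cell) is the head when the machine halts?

-1

state=q0 head=0 tape=_[a]baca   (q0,a)→(q1,b,→)
state=q1 head=1 tape=_b[b]aca   (q1,b)→(q2,_,←)
state=q2 head=0 tape=_[b]_aca   (q2,b)→(q1,a,←)
state=q1 head=-1 tape=[_]a_aca   (q1,_)→(q0,a,→)
state=q0 head=0 tape=a[a]_aca   (q0,a)→(q1,b,→)
state=q1 head=1 tape=ab[_]aca   (q1,_)→(q0,a,→)
state=q0 head=2 tape=aba[a]ca   (q0,a)→(q1,b,→)
state=q1 head=3 tape=abab[c]a   (q1,c)→(q1,a,←)
state=q1 head=2 tape=aba[b]aa   (q1,b)→(q2,_,←)
state=q2 head=1 tape=ab[a]_aa   (q2,a)→(q2,c,←)
state=q2 head=0 tape=a[b]c_aa   (q2,b)→(q1,a,←)
state=q1 head=-1 tape=[a]ac_aa   (q1,a)→(q0,_,→)
state=q0 head=0 tape=_[a]c_aa   (q0,a)→(q1,b,→)
state=q1 head=1 tape=_b[c]_aa   (q1,c)→(q1,a,←)
state=q1 head=0 tape=_[b]a_aa   (q1,b)→(q2,_,←)
state=q2 head=-1 tape=[_]_a_aa
At halt the head is at cell -1.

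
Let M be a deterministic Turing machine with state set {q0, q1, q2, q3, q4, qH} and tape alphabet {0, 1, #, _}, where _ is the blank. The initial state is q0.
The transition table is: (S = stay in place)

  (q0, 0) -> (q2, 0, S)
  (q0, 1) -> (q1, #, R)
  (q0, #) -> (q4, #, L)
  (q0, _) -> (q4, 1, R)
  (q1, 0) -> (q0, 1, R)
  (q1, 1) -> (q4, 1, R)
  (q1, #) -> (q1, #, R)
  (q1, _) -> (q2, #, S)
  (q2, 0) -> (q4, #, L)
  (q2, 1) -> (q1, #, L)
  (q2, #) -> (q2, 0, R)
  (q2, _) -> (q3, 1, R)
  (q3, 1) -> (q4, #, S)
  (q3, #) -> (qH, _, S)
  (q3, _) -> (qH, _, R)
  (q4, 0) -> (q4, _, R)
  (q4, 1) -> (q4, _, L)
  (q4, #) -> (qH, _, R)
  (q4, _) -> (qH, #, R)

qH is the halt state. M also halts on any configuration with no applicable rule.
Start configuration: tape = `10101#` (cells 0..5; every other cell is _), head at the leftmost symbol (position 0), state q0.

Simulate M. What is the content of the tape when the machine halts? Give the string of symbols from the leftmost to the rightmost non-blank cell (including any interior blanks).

q0 | [1]0101#____   read 1 → write #, move R, go to q1
q1 | #[0]101#____   read 0 → write 1, move R, go to q0
q0 | #1[1]01#____   read 1 → write #, move R, go to q1
q1 | #1#[0]1#____   read 0 → write 1, move R, go to q0
q0 | #1#1[1]#____   read 1 → write #, move R, go to q1
q1 | #1#1#[#]____   read # → write #, move R, go to q1
q1 | #1#1##[_]___   read _ → write #, move S, go to q2
q2 | #1#1##[#]___   read # → write 0, move R, go to q2
q2 | #1#1##0[_]__   read _ → write 1, move R, go to q3
q3 | #1#1##01[_]_   read _ → write _, move R, go to qH
qH | #1#1##01_[_]
The non-blank tape span at halt is #1#1##01.

#1#1##01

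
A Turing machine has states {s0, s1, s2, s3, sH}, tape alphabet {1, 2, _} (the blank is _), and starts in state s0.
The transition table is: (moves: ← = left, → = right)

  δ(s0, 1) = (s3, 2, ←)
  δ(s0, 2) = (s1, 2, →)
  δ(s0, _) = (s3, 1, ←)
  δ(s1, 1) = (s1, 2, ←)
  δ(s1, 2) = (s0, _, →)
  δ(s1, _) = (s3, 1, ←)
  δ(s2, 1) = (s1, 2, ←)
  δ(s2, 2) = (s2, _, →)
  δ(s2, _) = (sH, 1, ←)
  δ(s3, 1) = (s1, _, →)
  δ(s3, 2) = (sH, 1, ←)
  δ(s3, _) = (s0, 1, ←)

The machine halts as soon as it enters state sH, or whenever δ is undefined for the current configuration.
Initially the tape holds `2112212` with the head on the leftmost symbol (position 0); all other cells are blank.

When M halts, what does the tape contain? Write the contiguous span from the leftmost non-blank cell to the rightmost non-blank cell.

state=s0 head=0 tape=[2]112212__   (s0,2)→(s1,2,→)
state=s1 head=1 tape=2[1]12212__   (s1,1)→(s1,2,←)
state=s1 head=0 tape=[2]212212__   (s1,2)→(s0,_,→)
state=s0 head=1 tape=_[2]12212__   (s0,2)→(s1,2,→)
state=s1 head=2 tape=_2[1]2212__   (s1,1)→(s1,2,←)
state=s1 head=1 tape=_[2]22212__   (s1,2)→(s0,_,→)
state=s0 head=2 tape=__[2]2212__   (s0,2)→(s1,2,→)
state=s1 head=3 tape=__2[2]212__   (s1,2)→(s0,_,→)
state=s0 head=4 tape=__2_[2]12__   (s0,2)→(s1,2,→)
state=s1 head=5 tape=__2_2[1]2__   (s1,1)→(s1,2,←)
state=s1 head=4 tape=__2_[2]22__   (s1,2)→(s0,_,→)
state=s0 head=5 tape=__2__[2]2__   (s0,2)→(s1,2,→)
state=s1 head=6 tape=__2__2[2]__   (s1,2)→(s0,_,→)
state=s0 head=7 tape=__2__2_[_]_   (s0,_)→(s3,1,←)
state=s3 head=6 tape=__2__2[_]1_   (s3,_)→(s0,1,←)
state=s0 head=5 tape=__2__[2]11_   (s0,2)→(s1,2,→)
state=s1 head=6 tape=__2__2[1]1_   (s1,1)→(s1,2,←)
state=s1 head=5 tape=__2__[2]21_   (s1,2)→(s0,_,→)
state=s0 head=6 tape=__2___[2]1_   (s0,2)→(s1,2,→)
state=s1 head=7 tape=__2___2[1]_   (s1,1)→(s1,2,←)
state=s1 head=6 tape=__2___[2]2_   (s1,2)→(s0,_,→)
state=s0 head=7 tape=__2____[2]_   (s0,2)→(s1,2,→)
state=s1 head=8 tape=__2____2[_]   (s1,_)→(s3,1,←)
state=s3 head=7 tape=__2____[2]1   (s3,2)→(sH,1,←)
state=sH head=6 tape=__2___[_]11
The non-blank tape span at halt is 2____11.

2____11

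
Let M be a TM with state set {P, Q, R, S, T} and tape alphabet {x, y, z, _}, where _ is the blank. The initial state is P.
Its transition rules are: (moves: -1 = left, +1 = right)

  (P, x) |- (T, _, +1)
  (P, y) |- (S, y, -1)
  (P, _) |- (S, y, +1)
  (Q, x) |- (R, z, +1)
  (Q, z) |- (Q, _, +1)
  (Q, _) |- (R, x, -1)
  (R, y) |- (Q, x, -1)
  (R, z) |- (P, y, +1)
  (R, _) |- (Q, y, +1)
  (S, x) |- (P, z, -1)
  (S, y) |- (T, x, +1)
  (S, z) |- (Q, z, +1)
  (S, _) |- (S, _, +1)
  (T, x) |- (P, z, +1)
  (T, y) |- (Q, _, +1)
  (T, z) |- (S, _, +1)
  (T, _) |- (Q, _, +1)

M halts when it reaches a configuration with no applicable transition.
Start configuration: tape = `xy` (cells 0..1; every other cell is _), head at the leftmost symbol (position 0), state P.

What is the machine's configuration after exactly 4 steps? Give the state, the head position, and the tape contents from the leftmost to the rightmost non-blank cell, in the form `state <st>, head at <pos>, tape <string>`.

state Q, head at 2, tape yx

state=P head=0 tape=[x]y_   (P,x)→(T,_,+1)
state=T head=1 tape=_[y]_   (T,y)→(Q,_,+1)
state=Q head=2 tape=__[_]   (Q,_)→(R,x,-1)
state=R head=1 tape=_[_]x   (R,_)→(Q,y,+1)
state=Q head=2 tape=_y[x]
After 4 steps: state Q, head at 2, tape yx.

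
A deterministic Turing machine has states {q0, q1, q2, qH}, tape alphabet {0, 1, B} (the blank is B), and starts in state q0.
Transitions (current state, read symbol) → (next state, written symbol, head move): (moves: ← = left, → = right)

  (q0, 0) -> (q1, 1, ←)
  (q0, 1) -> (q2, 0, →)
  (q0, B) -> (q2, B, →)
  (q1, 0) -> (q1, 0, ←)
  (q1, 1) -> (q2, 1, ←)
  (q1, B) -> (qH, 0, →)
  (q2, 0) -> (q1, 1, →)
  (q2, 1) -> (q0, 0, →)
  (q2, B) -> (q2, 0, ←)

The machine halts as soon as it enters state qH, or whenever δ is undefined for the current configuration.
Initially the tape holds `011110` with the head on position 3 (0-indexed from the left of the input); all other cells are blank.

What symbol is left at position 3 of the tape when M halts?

0

q0 | 011[1]10BBB   read 1 → write 0, move →, go to q2
q2 | 0110[1]0BBB   read 1 → write 0, move →, go to q0
q0 | 01100[0]BBB   read 0 → write 1, move ←, go to q1
q1 | 0110[0]1BBB   read 0 → write 0, move ←, go to q1
q1 | 011[0]01BBB   read 0 → write 0, move ←, go to q1
q1 | 01[1]001BBB   read 1 → write 1, move ←, go to q2
q2 | 0[1]1001BBB   read 1 → write 0, move →, go to q0
q0 | 00[1]001BBB   read 1 → write 0, move →, go to q2
q2 | 000[0]01BBB   read 0 → write 1, move →, go to q1
q1 | 0001[0]1BBB   read 0 → write 0, move ←, go to q1
q1 | 000[1]01BBB   read 1 → write 1, move ←, go to q2
q2 | 00[0]101BBB   read 0 → write 1, move →, go to q1
q1 | 001[1]01BBB   read 1 → write 1, move ←, go to q2
q2 | 00[1]101BBB   read 1 → write 0, move →, go to q0
q0 | 000[1]01BBB   read 1 → write 0, move →, go to q2
q2 | 0000[0]1BBB   read 0 → write 1, move →, go to q1
q1 | 00001[1]BBB   read 1 → write 1, move ←, go to q2
q2 | 0000[1]1BBB   read 1 → write 0, move →, go to q0
q0 | 00000[1]BBB   read 1 → write 0, move →, go to q2
q2 | 000000[B]BB   read B → write 0, move ←, go to q2
q2 | 00000[0]0BB   read 0 → write 1, move →, go to q1
q1 | 000001[0]BB   read 0 → write 0, move ←, go to q1
q1 | 00000[1]0BB   read 1 → write 1, move ←, go to q2
q2 | 0000[0]10BB   read 0 → write 1, move →, go to q1
q1 | 00001[1]0BB   read 1 → write 1, move ←, go to q2
q2 | 0000[1]10BB   read 1 → write 0, move →, go to q0
q0 | 00000[1]0BB   read 1 → write 0, move →, go to q2
q2 | 000000[0]BB   read 0 → write 1, move →, go to q1
q1 | 0000001[B]B   read B → write 0, move →, go to qH
qH | 00000010[B]
Cell 3 holds 0 when M halts.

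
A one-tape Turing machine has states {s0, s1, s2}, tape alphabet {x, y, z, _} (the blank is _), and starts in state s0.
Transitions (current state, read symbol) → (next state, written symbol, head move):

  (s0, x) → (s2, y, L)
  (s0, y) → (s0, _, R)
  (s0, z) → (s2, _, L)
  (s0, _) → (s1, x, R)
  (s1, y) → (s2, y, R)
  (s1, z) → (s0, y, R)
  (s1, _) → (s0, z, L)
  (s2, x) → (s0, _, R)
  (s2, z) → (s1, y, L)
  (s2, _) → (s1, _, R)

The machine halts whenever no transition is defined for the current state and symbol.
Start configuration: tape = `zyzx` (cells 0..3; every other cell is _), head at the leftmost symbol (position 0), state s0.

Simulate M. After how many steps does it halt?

12

state=s0 head=0 tape=_[z]yzx   (s0,z)→(s2,_,L)
state=s2 head=-1 tape=[_]_yzx   (s2,_)→(s1,_,R)
state=s1 head=0 tape=_[_]yzx   (s1,_)→(s0,z,L)
state=s0 head=-1 tape=[_]zyzx   (s0,_)→(s1,x,R)
state=s1 head=0 tape=x[z]yzx   (s1,z)→(s0,y,R)
state=s0 head=1 tape=xy[y]zx   (s0,y)→(s0,_,R)
state=s0 head=2 tape=xy_[z]x   (s0,z)→(s2,_,L)
state=s2 head=1 tape=xy[_]_x   (s2,_)→(s1,_,R)
state=s1 head=2 tape=xy_[_]x   (s1,_)→(s0,z,L)
state=s0 head=1 tape=xy[_]zx   (s0,_)→(s1,x,R)
state=s1 head=2 tape=xyx[z]x   (s1,z)→(s0,y,R)
state=s0 head=3 tape=xyxy[x]   (s0,x)→(s2,y,L)
state=s2 head=2 tape=xyx[y]y
M halts after 12 transitions.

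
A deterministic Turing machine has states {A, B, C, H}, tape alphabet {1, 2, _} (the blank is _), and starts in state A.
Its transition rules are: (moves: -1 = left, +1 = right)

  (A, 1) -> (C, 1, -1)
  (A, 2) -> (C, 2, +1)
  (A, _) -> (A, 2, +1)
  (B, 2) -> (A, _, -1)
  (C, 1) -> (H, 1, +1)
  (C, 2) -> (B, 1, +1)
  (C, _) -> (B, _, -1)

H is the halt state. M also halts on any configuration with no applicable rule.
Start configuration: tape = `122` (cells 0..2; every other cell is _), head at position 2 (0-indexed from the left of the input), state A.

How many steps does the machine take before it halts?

A | __12[2]_   read 2 → write 2, move +1, go to C
C | __122[_]   read _ → write _, move -1, go to B
B | __12[2]_   read 2 → write _, move -1, go to A
A | __1[2]__   read 2 → write 2, move +1, go to C
C | __12[_]_   read _ → write _, move -1, go to B
B | __1[2]__   read 2 → write _, move -1, go to A
A | __[1]___   read 1 → write 1, move -1, go to C
C | _[_]1___   read _ → write _, move -1, go to B
B | [_]_1___
M halts after 8 transitions.

8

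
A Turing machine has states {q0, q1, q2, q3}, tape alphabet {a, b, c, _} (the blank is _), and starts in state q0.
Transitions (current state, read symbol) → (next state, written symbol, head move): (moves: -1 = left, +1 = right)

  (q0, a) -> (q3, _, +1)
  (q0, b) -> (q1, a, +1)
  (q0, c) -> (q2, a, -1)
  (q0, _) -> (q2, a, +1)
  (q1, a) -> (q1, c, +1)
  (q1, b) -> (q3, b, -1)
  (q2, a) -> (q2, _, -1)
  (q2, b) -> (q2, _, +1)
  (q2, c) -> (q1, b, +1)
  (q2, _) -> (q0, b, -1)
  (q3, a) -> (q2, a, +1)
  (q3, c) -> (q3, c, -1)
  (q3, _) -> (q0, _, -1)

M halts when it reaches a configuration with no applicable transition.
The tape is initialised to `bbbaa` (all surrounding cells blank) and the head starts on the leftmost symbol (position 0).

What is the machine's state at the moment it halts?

q3

state=q0 head=0 tape=[b]bbaa   (q0,b)→(q1,a,+1)
state=q1 head=1 tape=a[b]baa   (q1,b)→(q3,b,-1)
state=q3 head=0 tape=[a]bbaa   (q3,a)→(q2,a,+1)
state=q2 head=1 tape=a[b]baa   (q2,b)→(q2,_,+1)
state=q2 head=2 tape=a_[b]aa   (q2,b)→(q2,_,+1)
state=q2 head=3 tape=a__[a]a   (q2,a)→(q2,_,-1)
state=q2 head=2 tape=a_[_]_a   (q2,_)→(q0,b,-1)
state=q0 head=1 tape=a[_]b_a   (q0,_)→(q2,a,+1)
state=q2 head=2 tape=aa[b]_a   (q2,b)→(q2,_,+1)
state=q2 head=3 tape=aa_[_]a   (q2,_)→(q0,b,-1)
state=q0 head=2 tape=aa[_]ba   (q0,_)→(q2,a,+1)
state=q2 head=3 tape=aaa[b]a   (q2,b)→(q2,_,+1)
state=q2 head=4 tape=aaa_[a]   (q2,a)→(q2,_,-1)
state=q2 head=3 tape=aaa[_]_   (q2,_)→(q0,b,-1)
state=q0 head=2 tape=aa[a]b_   (q0,a)→(q3,_,+1)
state=q3 head=3 tape=aa_[b]_
No transition is defined for (q3, b); M halts in state q3.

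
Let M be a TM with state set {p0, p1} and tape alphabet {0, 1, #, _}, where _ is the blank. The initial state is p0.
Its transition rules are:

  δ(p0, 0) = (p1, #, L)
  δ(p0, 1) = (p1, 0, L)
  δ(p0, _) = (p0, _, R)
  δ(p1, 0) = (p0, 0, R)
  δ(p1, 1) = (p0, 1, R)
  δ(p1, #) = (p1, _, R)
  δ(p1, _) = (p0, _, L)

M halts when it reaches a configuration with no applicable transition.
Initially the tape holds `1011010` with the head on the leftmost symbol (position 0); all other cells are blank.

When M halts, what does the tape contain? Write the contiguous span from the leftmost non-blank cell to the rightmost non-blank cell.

#011010

p0 | __[1]011010   read 1 → write 0, move L, go to p1
p1 | _[_]0011010   read _ → write _, move L, go to p0
p0 | [_]_0011010   read _ → write _, move R, go to p0
p0 | _[_]0011010   read _ → write _, move R, go to p0
p0 | __[0]011010   read 0 → write #, move L, go to p1
p1 | _[_]#011010   read _ → write _, move L, go to p0
p0 | [_]_#011010   read _ → write _, move R, go to p0
p0 | _[_]#011010   read _ → write _, move R, go to p0
p0 | __[#]011010
The non-blank tape span at halt is #011010.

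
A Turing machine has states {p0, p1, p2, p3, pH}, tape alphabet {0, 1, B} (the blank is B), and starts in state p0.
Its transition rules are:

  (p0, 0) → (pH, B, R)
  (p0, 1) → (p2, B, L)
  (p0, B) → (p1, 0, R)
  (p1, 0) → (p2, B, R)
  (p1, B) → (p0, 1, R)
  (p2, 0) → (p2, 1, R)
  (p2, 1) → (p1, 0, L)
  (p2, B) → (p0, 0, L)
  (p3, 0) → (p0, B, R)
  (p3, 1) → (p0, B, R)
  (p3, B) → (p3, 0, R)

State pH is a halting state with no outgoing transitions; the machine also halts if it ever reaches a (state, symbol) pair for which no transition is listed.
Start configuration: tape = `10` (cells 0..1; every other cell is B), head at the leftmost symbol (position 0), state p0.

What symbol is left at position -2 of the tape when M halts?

0

state=p0 head=0 tape=BB[1]0B   (p0,1)→(p2,B,L)
state=p2 head=-1 tape=B[B]B0B   (p2,B)→(p0,0,L)
state=p0 head=-2 tape=[B]0B0B   (p0,B)→(p1,0,R)
state=p1 head=-1 tape=0[0]B0B   (p1,0)→(p2,B,R)
state=p2 head=0 tape=0B[B]0B   (p2,B)→(p0,0,L)
state=p0 head=-1 tape=0[B]00B   (p0,B)→(p1,0,R)
state=p1 head=0 tape=00[0]0B   (p1,0)→(p2,B,R)
state=p2 head=1 tape=00B[0]B   (p2,0)→(p2,1,R)
state=p2 head=2 tape=00B1[B]   (p2,B)→(p0,0,L)
state=p0 head=1 tape=00B[1]0   (p0,1)→(p2,B,L)
state=p2 head=0 tape=00[B]B0   (p2,B)→(p0,0,L)
state=p0 head=-1 tape=0[0]0B0   (p0,0)→(pH,B,R)
state=pH head=0 tape=0B[0]B0
Cell -2 holds 0 when M halts.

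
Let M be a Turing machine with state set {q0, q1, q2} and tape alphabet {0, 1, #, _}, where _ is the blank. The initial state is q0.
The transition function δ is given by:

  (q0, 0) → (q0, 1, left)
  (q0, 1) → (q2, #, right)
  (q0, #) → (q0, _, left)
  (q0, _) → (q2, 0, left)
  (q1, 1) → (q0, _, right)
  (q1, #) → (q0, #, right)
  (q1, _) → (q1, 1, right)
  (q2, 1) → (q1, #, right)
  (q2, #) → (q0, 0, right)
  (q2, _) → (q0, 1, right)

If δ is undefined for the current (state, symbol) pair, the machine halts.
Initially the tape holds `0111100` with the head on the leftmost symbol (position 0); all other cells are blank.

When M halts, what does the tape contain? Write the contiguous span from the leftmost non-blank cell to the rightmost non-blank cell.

##_##_#00

q0 | __[0]111100   read 0 → write 1, move left, go to q0
q0 | _[_]1111100   read _ → write 0, move left, go to q2
q2 | [_]01111100   read _ → write 1, move right, go to q0
q0 | 1[0]1111100   read 0 → write 1, move left, go to q0
q0 | [1]11111100   read 1 → write #, move right, go to q2
q2 | #[1]1111100   read 1 → write #, move right, go to q1
q1 | ##[1]111100   read 1 → write _, move right, go to q0
q0 | ##_[1]11100   read 1 → write #, move right, go to q2
q2 | ##_#[1]1100   read 1 → write #, move right, go to q1
q1 | ##_##[1]100   read 1 → write _, move right, go to q0
q0 | ##_##_[1]00   read 1 → write #, move right, go to q2
q2 | ##_##_#[0]0
The non-blank tape span at halt is ##_##_#00.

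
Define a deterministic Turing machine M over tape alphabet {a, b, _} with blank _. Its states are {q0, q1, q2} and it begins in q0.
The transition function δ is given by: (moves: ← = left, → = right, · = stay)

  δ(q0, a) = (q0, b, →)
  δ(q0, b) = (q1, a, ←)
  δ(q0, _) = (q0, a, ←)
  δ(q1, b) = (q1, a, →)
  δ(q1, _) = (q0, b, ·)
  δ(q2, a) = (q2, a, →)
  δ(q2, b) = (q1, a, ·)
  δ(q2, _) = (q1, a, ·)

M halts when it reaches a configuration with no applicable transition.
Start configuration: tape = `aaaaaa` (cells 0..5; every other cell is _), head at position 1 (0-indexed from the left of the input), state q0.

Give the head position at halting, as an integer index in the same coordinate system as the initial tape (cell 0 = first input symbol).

5

q0 | a[a]aaaa_   read a → write b, move →, go to q0
q0 | ab[a]aaa_   read a → write b, move →, go to q0
q0 | abb[a]aa_   read a → write b, move →, go to q0
q0 | abbb[a]a_   read a → write b, move →, go to q0
q0 | abbbb[a]_   read a → write b, move →, go to q0
q0 | abbbbb[_]   read _ → write a, move ←, go to q0
q0 | abbbb[b]a   read b → write a, move ←, go to q1
q1 | abbb[b]aa   read b → write a, move →, go to q1
q1 | abbba[a]a
At halt the head is at cell 5.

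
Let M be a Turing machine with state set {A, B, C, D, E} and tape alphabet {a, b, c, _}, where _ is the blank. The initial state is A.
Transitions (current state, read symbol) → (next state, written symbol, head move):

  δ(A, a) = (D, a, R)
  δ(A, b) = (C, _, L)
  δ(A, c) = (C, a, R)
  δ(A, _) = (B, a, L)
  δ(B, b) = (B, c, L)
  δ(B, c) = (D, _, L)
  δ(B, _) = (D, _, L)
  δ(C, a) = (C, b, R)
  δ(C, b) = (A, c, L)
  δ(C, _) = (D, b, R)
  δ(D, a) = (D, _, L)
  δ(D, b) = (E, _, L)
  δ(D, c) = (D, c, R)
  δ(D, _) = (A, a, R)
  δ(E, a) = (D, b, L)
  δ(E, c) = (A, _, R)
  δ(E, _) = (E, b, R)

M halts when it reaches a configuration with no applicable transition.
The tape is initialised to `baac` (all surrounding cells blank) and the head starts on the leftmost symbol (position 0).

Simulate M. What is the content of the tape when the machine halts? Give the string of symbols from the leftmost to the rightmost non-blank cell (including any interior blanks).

state=A head=0 tape=__[b]aac_   (A,b)→(C,_,L)
state=C head=-1 tape=_[_]_aac_   (C,_)→(D,b,R)
state=D head=0 tape=_b[_]aac_   (D,_)→(A,a,R)
state=A head=1 tape=_ba[a]ac_   (A,a)→(D,a,R)
state=D head=2 tape=_baa[a]c_   (D,a)→(D,_,L)
state=D head=1 tape=_ba[a]_c_   (D,a)→(D,_,L)
state=D head=0 tape=_b[a]__c_   (D,a)→(D,_,L)
state=D head=-1 tape=_[b]___c_   (D,b)→(E,_,L)
state=E head=-2 tape=[_]____c_   (E,_)→(E,b,R)
state=E head=-1 tape=b[_]___c_   (E,_)→(E,b,R)
state=E head=0 tape=bb[_]__c_   (E,_)→(E,b,R)
state=E head=1 tape=bbb[_]_c_   (E,_)→(E,b,R)
state=E head=2 tape=bbbb[_]c_   (E,_)→(E,b,R)
state=E head=3 tape=bbbbb[c]_   (E,c)→(A,_,R)
state=A head=4 tape=bbbbb_[_]   (A,_)→(B,a,L)
state=B head=3 tape=bbbbb[_]a   (B,_)→(D,_,L)
state=D head=2 tape=bbbb[b]_a   (D,b)→(E,_,L)
state=E head=1 tape=bbb[b]__a
The non-blank tape span at halt is bbbb__a.

bbbb__a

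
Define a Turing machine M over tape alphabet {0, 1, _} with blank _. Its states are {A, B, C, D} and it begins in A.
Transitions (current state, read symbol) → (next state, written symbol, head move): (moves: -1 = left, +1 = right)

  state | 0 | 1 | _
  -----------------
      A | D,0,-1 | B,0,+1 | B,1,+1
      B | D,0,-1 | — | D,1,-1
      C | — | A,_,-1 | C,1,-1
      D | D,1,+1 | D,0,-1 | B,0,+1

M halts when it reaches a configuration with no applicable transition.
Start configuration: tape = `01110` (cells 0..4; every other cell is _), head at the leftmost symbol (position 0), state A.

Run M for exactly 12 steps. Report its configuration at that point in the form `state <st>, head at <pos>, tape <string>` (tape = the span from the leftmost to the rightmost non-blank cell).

state=A head=0 tape=__[0]1110   (A,0)→(D,0,-1)
state=D head=-1 tape=_[_]01110   (D,_)→(B,0,+1)
state=B head=0 tape=_0[0]1110   (B,0)→(D,0,-1)
state=D head=-1 tape=_[0]01110   (D,0)→(D,1,+1)
state=D head=0 tape=_1[0]1110   (D,0)→(D,1,+1)
state=D head=1 tape=_11[1]110   (D,1)→(D,0,-1)
state=D head=0 tape=_1[1]0110   (D,1)→(D,0,-1)
state=D head=-1 tape=_[1]00110   (D,1)→(D,0,-1)
state=D head=-2 tape=[_]000110   (D,_)→(B,0,+1)
state=B head=-1 tape=0[0]00110   (B,0)→(D,0,-1)
state=D head=-2 tape=[0]000110   (D,0)→(D,1,+1)
state=D head=-1 tape=1[0]00110   (D,0)→(D,1,+1)
state=D head=0 tape=11[0]0110
After 12 steps: state D, head at 0, tape 1100110.

state D, head at 0, tape 1100110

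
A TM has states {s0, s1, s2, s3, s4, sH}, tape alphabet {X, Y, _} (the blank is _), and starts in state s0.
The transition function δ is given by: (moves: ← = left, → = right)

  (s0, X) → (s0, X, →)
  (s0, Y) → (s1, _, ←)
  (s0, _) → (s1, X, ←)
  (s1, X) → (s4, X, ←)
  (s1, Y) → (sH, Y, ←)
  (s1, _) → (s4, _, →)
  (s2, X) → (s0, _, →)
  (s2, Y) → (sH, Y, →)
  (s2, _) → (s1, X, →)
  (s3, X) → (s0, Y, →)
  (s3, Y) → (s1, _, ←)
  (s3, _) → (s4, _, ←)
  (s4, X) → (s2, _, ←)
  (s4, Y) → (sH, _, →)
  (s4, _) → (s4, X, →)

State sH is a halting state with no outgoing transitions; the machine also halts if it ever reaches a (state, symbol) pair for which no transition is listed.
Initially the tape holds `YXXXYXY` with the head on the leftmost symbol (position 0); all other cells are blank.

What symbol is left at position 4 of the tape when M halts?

state=s0 head=0 tape=_[Y]XXXYXY   (s0,Y)→(s1,_,←)
state=s1 head=-1 tape=[_]_XXXYXY   (s1,_)→(s4,_,→)
state=s4 head=0 tape=_[_]XXXYXY   (s4,_)→(s4,X,→)
state=s4 head=1 tape=_X[X]XXYXY   (s4,X)→(s2,_,←)
state=s2 head=0 tape=_[X]_XXYXY   (s2,X)→(s0,_,→)
state=s0 head=1 tape=__[_]XXYXY   (s0,_)→(s1,X,←)
state=s1 head=0 tape=_[_]XXXYXY   (s1,_)→(s4,_,→)
state=s4 head=1 tape=__[X]XXYXY   (s4,X)→(s2,_,←)
state=s2 head=0 tape=_[_]_XXYXY   (s2,_)→(s1,X,→)
state=s1 head=1 tape=_X[_]XXYXY   (s1,_)→(s4,_,→)
state=s4 head=2 tape=_X_[X]XYXY   (s4,X)→(s2,_,←)
state=s2 head=1 tape=_X[_]_XYXY   (s2,_)→(s1,X,→)
state=s1 head=2 tape=_XX[_]XYXY   (s1,_)→(s4,_,→)
state=s4 head=3 tape=_XX_[X]YXY   (s4,X)→(s2,_,←)
state=s2 head=2 tape=_XX[_]_YXY   (s2,_)→(s1,X,→)
state=s1 head=3 tape=_XXX[_]YXY   (s1,_)→(s4,_,→)
state=s4 head=4 tape=_XXX_[Y]XY   (s4,Y)→(sH,_,→)
state=sH head=5 tape=_XXX__[X]Y
Cell 4 holds _ when M halts.

_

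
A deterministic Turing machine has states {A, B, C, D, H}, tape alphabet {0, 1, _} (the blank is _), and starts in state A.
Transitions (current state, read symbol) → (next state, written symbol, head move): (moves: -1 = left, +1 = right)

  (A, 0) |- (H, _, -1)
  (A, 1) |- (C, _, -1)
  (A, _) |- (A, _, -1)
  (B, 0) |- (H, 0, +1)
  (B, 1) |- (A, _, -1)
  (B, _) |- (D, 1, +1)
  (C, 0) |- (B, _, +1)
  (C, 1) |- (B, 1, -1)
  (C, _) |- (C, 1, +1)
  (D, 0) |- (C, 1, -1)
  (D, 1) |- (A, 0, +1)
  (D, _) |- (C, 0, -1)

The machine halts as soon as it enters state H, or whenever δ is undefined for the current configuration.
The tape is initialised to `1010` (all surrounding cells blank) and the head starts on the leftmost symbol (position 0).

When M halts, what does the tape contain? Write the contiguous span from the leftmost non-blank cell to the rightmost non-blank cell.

1____0

A | __[1]010   read 1 → write _, move -1, go to C
C | _[_]_010   read _ → write 1, move +1, go to C
C | _1[_]010   read _ → write 1, move +1, go to C
C | _11[0]10   read 0 → write _, move +1, go to B
B | _11_[1]0   read 1 → write _, move -1, go to A
A | _11[_]_0   read _ → write _, move -1, go to A
A | _1[1]__0   read 1 → write _, move -1, go to C
C | _[1]___0   read 1 → write 1, move -1, go to B
B | [_]1___0   read _ → write 1, move +1, go to D
D | 1[1]___0   read 1 → write 0, move +1, go to A
A | 10[_]__0   read _ → write _, move -1, go to A
A | 1[0]___0   read 0 → write _, move -1, go to H
H | [1]____0
The non-blank tape span at halt is 1____0.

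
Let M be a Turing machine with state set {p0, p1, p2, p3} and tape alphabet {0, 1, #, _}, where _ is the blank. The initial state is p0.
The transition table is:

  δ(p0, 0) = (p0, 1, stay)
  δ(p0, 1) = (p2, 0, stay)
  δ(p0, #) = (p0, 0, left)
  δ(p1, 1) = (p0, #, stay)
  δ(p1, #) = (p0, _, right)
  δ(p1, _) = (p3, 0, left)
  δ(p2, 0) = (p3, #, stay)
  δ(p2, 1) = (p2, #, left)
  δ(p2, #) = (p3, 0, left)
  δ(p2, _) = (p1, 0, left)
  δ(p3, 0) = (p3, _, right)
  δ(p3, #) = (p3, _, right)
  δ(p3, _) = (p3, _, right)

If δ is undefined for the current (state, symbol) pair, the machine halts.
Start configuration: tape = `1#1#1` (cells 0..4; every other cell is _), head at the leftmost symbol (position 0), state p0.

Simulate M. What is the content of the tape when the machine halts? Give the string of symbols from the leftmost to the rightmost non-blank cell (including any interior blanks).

p0 | [1]#1#1   read 1 → write 0, move stay, go to p2
p2 | [0]#1#1   read 0 → write #, move stay, go to p3
p3 | [#]#1#1   read # → write _, move right, go to p3
p3 | _[#]1#1   read # → write _, move right, go to p3
p3 | __[1]#1
The non-blank tape span at halt is 1#1.

1#1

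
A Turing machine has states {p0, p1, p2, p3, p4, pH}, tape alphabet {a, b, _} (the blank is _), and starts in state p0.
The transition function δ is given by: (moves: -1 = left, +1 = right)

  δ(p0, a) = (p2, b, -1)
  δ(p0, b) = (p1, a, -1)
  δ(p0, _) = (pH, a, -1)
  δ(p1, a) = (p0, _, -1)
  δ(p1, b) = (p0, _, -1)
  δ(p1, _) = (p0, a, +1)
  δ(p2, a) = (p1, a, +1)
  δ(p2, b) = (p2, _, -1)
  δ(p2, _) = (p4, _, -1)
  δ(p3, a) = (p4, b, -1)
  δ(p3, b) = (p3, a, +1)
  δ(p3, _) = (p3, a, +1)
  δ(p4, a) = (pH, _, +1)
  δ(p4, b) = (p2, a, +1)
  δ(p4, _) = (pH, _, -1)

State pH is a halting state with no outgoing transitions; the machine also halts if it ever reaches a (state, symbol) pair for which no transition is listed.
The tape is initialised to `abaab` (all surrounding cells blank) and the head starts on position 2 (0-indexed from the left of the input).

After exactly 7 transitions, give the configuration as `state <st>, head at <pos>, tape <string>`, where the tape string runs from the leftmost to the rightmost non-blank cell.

state=p0 head=2 tape=_ab[a]ab   (p0,a)→(p2,b,-1)
state=p2 head=1 tape=_a[b]bab   (p2,b)→(p2,_,-1)
state=p2 head=0 tape=_[a]_bab   (p2,a)→(p1,a,+1)
state=p1 head=1 tape=_a[_]bab   (p1,_)→(p0,a,+1)
state=p0 head=2 tape=_aa[b]ab   (p0,b)→(p1,a,-1)
state=p1 head=1 tape=_a[a]aab   (p1,a)→(p0,_,-1)
state=p0 head=0 tape=_[a]_aab   (p0,a)→(p2,b,-1)
state=p2 head=-1 tape=[_]b_aab
After 7 steps: state p2, head at -1, tape b_aab.

state p2, head at -1, tape b_aab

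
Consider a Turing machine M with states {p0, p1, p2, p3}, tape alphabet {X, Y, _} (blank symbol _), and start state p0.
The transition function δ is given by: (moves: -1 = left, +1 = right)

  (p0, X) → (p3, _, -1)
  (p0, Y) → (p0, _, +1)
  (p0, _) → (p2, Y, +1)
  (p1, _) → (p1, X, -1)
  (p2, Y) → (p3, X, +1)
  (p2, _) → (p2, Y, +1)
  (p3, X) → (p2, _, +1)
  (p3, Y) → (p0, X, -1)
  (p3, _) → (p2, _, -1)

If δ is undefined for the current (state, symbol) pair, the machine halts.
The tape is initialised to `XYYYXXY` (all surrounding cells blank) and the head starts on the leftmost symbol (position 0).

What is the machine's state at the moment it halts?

p0 | __[X]YYYXXY   read X → write _, move -1, go to p3
p3 | _[_]_YYYXXY   read _ → write _, move -1, go to p2
p2 | [_]__YYYXXY   read _ → write Y, move +1, go to p2
p2 | Y[_]_YYYXXY   read _ → write Y, move +1, go to p2
p2 | YY[_]YYYXXY   read _ → write Y, move +1, go to p2
p2 | YYY[Y]YYXXY   read Y → write X, move +1, go to p3
p3 | YYYX[Y]YXXY   read Y → write X, move -1, go to p0
p0 | YYY[X]XYXXY   read X → write _, move -1, go to p3
p3 | YY[Y]_XYXXY   read Y → write X, move -1, go to p0
p0 | Y[Y]X_XYXXY   read Y → write _, move +1, go to p0
p0 | Y_[X]_XYXXY   read X → write _, move -1, go to p3
p3 | Y[_]__XYXXY   read _ → write _, move -1, go to p2
p2 | [Y]___XYXXY   read Y → write X, move +1, go to p3
p3 | X[_]__XYXXY   read _ → write _, move -1, go to p2
p2 | [X]___XYXXY
No transition is defined for (p2, X); M halts in state p2.

p2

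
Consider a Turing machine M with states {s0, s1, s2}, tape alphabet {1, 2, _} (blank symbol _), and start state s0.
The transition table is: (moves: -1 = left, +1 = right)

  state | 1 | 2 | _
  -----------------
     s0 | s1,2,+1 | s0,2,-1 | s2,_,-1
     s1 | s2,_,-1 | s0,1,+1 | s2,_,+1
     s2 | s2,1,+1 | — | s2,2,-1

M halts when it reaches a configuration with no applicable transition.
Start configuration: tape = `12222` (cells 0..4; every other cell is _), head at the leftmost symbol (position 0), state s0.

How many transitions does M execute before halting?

15

state=s0 head=0 tape=[1]2222_   (s0,1)→(s1,2,+1)
state=s1 head=1 tape=2[2]222_   (s1,2)→(s0,1,+1)
state=s0 head=2 tape=21[2]22_   (s0,2)→(s0,2,-1)
state=s0 head=1 tape=2[1]222_   (s0,1)→(s1,2,+1)
state=s1 head=2 tape=22[2]22_   (s1,2)→(s0,1,+1)
state=s0 head=3 tape=221[2]2_   (s0,2)→(s0,2,-1)
state=s0 head=2 tape=22[1]22_   (s0,1)→(s1,2,+1)
state=s1 head=3 tape=222[2]2_   (s1,2)→(s0,1,+1)
state=s0 head=4 tape=2221[2]_   (s0,2)→(s0,2,-1)
state=s0 head=3 tape=222[1]2_   (s0,1)→(s1,2,+1)
state=s1 head=4 tape=2222[2]_   (s1,2)→(s0,1,+1)
state=s0 head=5 tape=22221[_]   (s0,_)→(s2,_,-1)
state=s2 head=4 tape=2222[1]_   (s2,1)→(s2,1,+1)
state=s2 head=5 tape=22221[_]   (s2,_)→(s2,2,-1)
state=s2 head=4 tape=2222[1]2   (s2,1)→(s2,1,+1)
state=s2 head=5 tape=22221[2]
M halts after 15 transitions.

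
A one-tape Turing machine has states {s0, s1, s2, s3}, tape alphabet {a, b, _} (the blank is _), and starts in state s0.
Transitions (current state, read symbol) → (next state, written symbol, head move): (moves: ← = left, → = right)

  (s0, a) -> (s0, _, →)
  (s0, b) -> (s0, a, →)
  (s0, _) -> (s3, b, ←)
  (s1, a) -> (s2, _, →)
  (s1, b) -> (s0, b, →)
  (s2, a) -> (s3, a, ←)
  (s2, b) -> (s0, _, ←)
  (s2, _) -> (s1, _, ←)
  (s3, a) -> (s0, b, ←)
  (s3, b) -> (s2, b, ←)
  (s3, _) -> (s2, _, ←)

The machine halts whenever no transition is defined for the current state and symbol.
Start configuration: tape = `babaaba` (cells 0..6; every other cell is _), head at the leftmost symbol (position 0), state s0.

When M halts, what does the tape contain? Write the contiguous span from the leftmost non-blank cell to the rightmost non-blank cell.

a____a_b

state=s0 head=0 tape=[b]abaaba_   (s0,b)→(s0,a,→)
state=s0 head=1 tape=a[a]baaba_   (s0,a)→(s0,_,→)
state=s0 head=2 tape=a_[b]aaba_   (s0,b)→(s0,a,→)
state=s0 head=3 tape=a_a[a]aba_   (s0,a)→(s0,_,→)
state=s0 head=4 tape=a_a_[a]ba_   (s0,a)→(s0,_,→)
state=s0 head=5 tape=a_a__[b]a_   (s0,b)→(s0,a,→)
state=s0 head=6 tape=a_a__a[a]_   (s0,a)→(s0,_,→)
state=s0 head=7 tape=a_a__a_[_]   (s0,_)→(s3,b,←)
state=s3 head=6 tape=a_a__a[_]b   (s3,_)→(s2,_,←)
state=s2 head=5 tape=a_a__[a]_b   (s2,a)→(s3,a,←)
state=s3 head=4 tape=a_a_[_]a_b   (s3,_)→(s2,_,←)
state=s2 head=3 tape=a_a[_]_a_b   (s2,_)→(s1,_,←)
state=s1 head=2 tape=a_[a]__a_b   (s1,a)→(s2,_,→)
state=s2 head=3 tape=a__[_]_a_b   (s2,_)→(s1,_,←)
state=s1 head=2 tape=a_[_]__a_b
The non-blank tape span at halt is a____a_b.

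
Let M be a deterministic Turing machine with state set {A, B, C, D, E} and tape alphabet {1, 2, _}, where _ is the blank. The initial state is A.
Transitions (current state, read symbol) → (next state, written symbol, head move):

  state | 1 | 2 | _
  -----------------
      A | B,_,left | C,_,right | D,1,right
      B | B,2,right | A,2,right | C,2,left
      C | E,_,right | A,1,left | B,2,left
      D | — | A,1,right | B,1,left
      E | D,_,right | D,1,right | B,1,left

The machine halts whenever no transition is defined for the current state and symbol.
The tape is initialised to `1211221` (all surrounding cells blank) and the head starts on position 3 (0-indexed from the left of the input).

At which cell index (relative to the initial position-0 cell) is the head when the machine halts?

A | 121[1]221__   read 1 → write _, move left, go to B
B | 12[1]_221__   read 1 → write 2, move right, go to B
B | 122[_]221__   read _ → write 2, move left, go to C
C | 12[2]2221__   read 2 → write 1, move left, go to A
A | 1[2]12221__   read 2 → write _, move right, go to C
C | 1_[1]2221__   read 1 → write _, move right, go to E
E | 1__[2]221__   read 2 → write 1, move right, go to D
D | 1__1[2]21__   read 2 → write 1, move right, go to A
A | 1__11[2]1__   read 2 → write _, move right, go to C
C | 1__11_[1]__   read 1 → write _, move right, go to E
E | 1__11__[_]_   read _ → write 1, move left, go to B
B | 1__11_[_]1_   read _ → write 2, move left, go to C
C | 1__11[_]21_   read _ → write 2, move left, go to B
B | 1__1[1]221_   read 1 → write 2, move right, go to B
B | 1__12[2]21_   read 2 → write 2, move right, go to A
A | 1__122[2]1_   read 2 → write _, move right, go to C
C | 1__122_[1]_   read 1 → write _, move right, go to E
E | 1__122__[_]   read _ → write 1, move left, go to B
B | 1__122_[_]1   read _ → write 2, move left, go to C
C | 1__122[_]21   read _ → write 2, move left, go to B
B | 1__12[2]221   read 2 → write 2, move right, go to A
A | 1__122[2]21   read 2 → write _, move right, go to C
C | 1__122_[2]1   read 2 → write 1, move left, go to A
A | 1__122[_]11   read _ → write 1, move right, go to D
D | 1__1221[1]1
At halt the head is at cell 7.

7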